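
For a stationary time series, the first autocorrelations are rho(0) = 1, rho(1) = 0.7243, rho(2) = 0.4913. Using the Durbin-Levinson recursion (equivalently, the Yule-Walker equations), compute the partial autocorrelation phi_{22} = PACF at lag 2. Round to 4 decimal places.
\phi_{22} = -0.0701

The PACF at lag k is phi_{kk}, the last component of the solution
to the Yule-Walker system G_k phi = r_k where
  (G_k)_{ij} = rho(|i - j|), (r_k)_i = rho(i), i,j = 1..k.
Equivalently, Durbin-Levinson gives phi_{kk} iteratively:
  phi_{11} = rho(1)
  phi_{kk} = [rho(k) - sum_{j=1..k-1} phi_{k-1,j} rho(k-j)]
            / [1 - sum_{j=1..k-1} phi_{k-1,j} rho(j)],
  phi_{k,j} = phi_{k-1,j} - phi_{kk} phi_{k-1,k-j},  j = 1..k-1.
Step k = 1:
  phi_11 = rho(1) = 0.7243.
Step k = 2:
  phi_22 = [rho(2) - phi_11 rho(1)] / [1 - phi_11 rho(1)] = [0.4913 - (0.7243)(0.7243)] / [1 - (0.7243)(0.7243)]
         = -0.03331049 / 0.47538951 = -0.0701.
Therefore phi_{22} = -0.0701.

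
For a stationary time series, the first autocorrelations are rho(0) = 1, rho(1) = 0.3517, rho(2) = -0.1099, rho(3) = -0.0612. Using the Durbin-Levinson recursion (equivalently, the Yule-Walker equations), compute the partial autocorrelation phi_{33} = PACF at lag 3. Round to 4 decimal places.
\phi_{33} = 0.1001

The PACF at lag k is phi_{kk}, the last component of the solution
to the Yule-Walker system G_k phi = r_k where
  (G_k)_{ij} = rho(|i - j|), (r_k)_i = rho(i), i,j = 1..k.
Equivalently, Durbin-Levinson gives phi_{kk} iteratively:
  phi_{11} = rho(1)
  phi_{kk} = [rho(k) - sum_{j=1..k-1} phi_{k-1,j} rho(k-j)]
            / [1 - sum_{j=1..k-1} phi_{k-1,j} rho(j)],
  phi_{k,j} = phi_{k-1,j} - phi_{kk} phi_{k-1,k-j},  j = 1..k-1.
Step k = 1:
  phi_11 = rho(1) = 0.3517.
Step k = 2:
  phi_22 = [rho(2) - phi_11 rho(1)] / [1 - phi_11 rho(1)] = [-0.1099 - (0.3517)(0.3517)] / [1 - (0.3517)(0.3517)]
         = -0.23359289 / 0.87630711 = -0.266565.
  Update: phi_21 = phi_11 - phi_22 phi_11 = 0.3517 - (-0.266565)(0.3517) = 0.445451.
Step k = 3:
  phi_33 = [rho(3) - phi_21 rho(2) - phi_22 rho(1)] / [1 - phi_21 rho(1) - phi_22 rho(2)]
    numerator   = -0.0612 - (0.445451)(-0.1099) - (-0.266565)(0.3517) = 0.081506
    denominator = 1 - (0.445451)(0.3517) - (-0.266565)(-0.1099) = 0.8140394
  phi_33 = 0.081506 / 0.8140394 = 0.1001.
Therefore phi_{33} = 0.1001.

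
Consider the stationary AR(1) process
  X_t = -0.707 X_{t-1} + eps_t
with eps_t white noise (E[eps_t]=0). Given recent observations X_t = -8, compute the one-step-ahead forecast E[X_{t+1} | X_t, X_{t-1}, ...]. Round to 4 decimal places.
E[X_{t+1} \mid \mathcal F_t] = 5.6560

For an AR(p) model X_t = c + sum_i phi_i X_{t-i} + eps_t, the
one-step-ahead conditional mean is
  E[X_{t+1} | X_t, ...] = c + sum_i phi_i X_{t+1-i}.
Substitute known values:
  E[X_{t+1} | ...] = (-0.707) * (-8)
                   = 5.6560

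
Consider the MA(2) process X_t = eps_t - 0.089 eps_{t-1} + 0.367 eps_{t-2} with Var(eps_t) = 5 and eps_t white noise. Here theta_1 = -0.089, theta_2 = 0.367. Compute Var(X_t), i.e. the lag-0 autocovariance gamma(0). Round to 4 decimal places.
\gamma(0) = 5.7131

For an MA(q) process X_t = eps_t + sum_i theta_i eps_{t-i} with
Var(eps_t) = sigma^2, the variance is
  gamma(0) = sigma^2 * (1 + sum_i theta_i^2).
  sum_i theta_i^2 = (-0.089)^2 + (0.367)^2 = 0.007921 + 0.134689 = 0.14261.
  gamma(0) = 5 * (1 + 0.14261) = 5 * 1.14261 = 5.71305, which rounds to 5.7131.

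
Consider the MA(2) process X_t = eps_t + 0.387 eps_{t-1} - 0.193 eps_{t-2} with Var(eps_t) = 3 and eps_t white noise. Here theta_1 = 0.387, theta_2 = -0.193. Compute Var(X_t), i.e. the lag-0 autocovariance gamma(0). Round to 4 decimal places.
\gamma(0) = 3.5611

For an MA(q) process X_t = eps_t + sum_i theta_i eps_{t-i} with
Var(eps_t) = sigma^2, the variance is
  gamma(0) = sigma^2 * (1 + sum_i theta_i^2).
  sum_i theta_i^2 = (0.387)^2 + (-0.193)^2 = 0.149769 + 0.037249 = 0.187018.
  gamma(0) = 3 * (1 + 0.187018) = 3 * 1.187018 = 3.561054, which rounds to 3.5611.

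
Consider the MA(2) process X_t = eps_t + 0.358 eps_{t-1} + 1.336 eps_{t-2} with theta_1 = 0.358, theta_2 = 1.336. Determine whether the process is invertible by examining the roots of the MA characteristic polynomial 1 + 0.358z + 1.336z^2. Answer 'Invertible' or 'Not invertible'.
\text{Not invertible}

The MA(q) characteristic polynomial is P(z) = 1 + 0.358z + 1.336z^2.
Invertibility requires all roots to lie outside the unit circle, i.e. |z| > 1 for every root.
Set 1 + (0.358) z + (1.336) z^2 = 0, i.e. a z^2 + b z + c = 0 with a = 1.336, b = 0.358, c = 1.
Discriminant D = b^2 - 4ac = (0.358)^2 - 4*(1.336)*1 = 0.128164 - (5.344) = -5.215836.
D < 0, so the roots are the complex-conjugate pair z = (-b +/- i sqrt(-D)) / (2a) = -0.134 +/- 0.8547i.
For a conjugate pair |z|^2 = z * conj(z) = (product of roots) = c/a = 1/(1.336) = 0.748503, so |z| = sqrt(0.748503) = 0.8652 for both roots.
Moduli of all roots: 0.8652, 0.8652.
All moduli strictly greater than 1? No.
Verdict: Not invertible.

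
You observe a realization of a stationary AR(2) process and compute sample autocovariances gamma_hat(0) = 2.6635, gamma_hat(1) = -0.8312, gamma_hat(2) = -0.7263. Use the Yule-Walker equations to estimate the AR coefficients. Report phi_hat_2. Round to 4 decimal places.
\hat\phi_{2} = -0.4100

The Yule-Walker equations for an AR(p) process read, in matrix form,
  Gamma_p phi = r_p,   with   (Gamma_p)_{ij} = gamma(|i - j|),
                       (r_p)_i = gamma(i),   i,j = 1..p.
Substitute the sample gammas (Toeplitz matrix and right-hand side of size 2):
  Gamma_p = [[2.6635, -0.8312], [-0.8312, 2.6635]]
  r_p     = [-0.8312, -0.7263]
Written out:
  2.6635 phi_1 - 0.8312 phi_2 = -0.8312
  -0.8312 phi_1 + 2.6635 phi_2 = -0.7263
Solve by Cramer's rule:
  det = gamma(0)^2 - gamma(1)^2 = (2.6635)^2 - (-0.8312)^2 = 7.09423225 - 0.69089344 = 6.40333881
  phi_hat_1 = [gamma(1) gamma(0) - gamma(1) gamma(2)] / det = [(-0.8312)(2.6635) - (-0.8312)(-0.7263)] / 6.40333881 = -2.81760176 / 6.40333881 = -0.44
  phi_hat_2 = [gamma(0) gamma(2) - gamma(1)^2] / det = [(2.6635)(-0.7263) - (-0.8312)^2] / 6.40333881 = -2.62539349 / 6.40333881 = -0.41
So phi_hat = [-0.4400, -0.4100].
Therefore phi_hat_2 = -0.4100.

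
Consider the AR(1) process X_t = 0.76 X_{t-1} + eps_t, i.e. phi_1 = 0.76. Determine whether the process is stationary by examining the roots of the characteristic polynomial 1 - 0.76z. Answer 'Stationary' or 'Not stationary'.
\text{Stationary}

The AR(p) characteristic polynomial is P(z) = 1 - 0.76z.
Stationarity requires all roots to lie outside the unit circle, i.e. |z| > 1 for every root.
This is linear in z: 1 + (-0.76) z = 0  =>  z = -1/(-0.76) = 1.315789,  |z| = 1.315789.
Moduli of all roots: 1.3158.
All moduli strictly greater than 1? Yes.
Verdict: Stationary.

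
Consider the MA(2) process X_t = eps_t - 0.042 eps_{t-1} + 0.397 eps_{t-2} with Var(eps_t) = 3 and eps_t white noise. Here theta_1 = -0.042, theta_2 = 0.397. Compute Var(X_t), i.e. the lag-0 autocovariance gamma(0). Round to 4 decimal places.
\gamma(0) = 3.4781

For an MA(q) process X_t = eps_t + sum_i theta_i eps_{t-i} with
Var(eps_t) = sigma^2, the variance is
  gamma(0) = sigma^2 * (1 + sum_i theta_i^2).
  sum_i theta_i^2 = (-0.042)^2 + (0.397)^2 = 0.001764 + 0.157609 = 0.159373.
  gamma(0) = 3 * (1 + 0.159373) = 3 * 1.159373 = 3.478119, which rounds to 3.4781.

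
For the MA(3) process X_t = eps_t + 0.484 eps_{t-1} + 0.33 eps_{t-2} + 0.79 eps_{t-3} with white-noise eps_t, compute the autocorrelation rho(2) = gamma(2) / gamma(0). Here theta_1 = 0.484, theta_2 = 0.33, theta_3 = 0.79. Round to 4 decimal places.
\rho(2) = 0.3621

For an MA(q) process with theta_0 = 1, the autocovariance is
  gamma(k) = sigma^2 * sum_{i=0..q-k} theta_i * theta_{i+k},
and rho(k) = gamma(k) / gamma(0). Sigma^2 cancels.
  numerator   = (1)*(0.33) + (0.484)*(0.79) = 0.71236.
  denominator = (1)^2 + (0.484)^2 + (0.33)^2 + (0.79)^2 = 1.967256.
  rho(2) = 0.71236 / 1.967256 = 0.3621.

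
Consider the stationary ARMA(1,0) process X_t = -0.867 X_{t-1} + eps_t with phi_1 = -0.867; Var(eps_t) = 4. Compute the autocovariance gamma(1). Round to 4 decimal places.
\gamma(1) = -13.9664

Multiply the model equation by X_{t-k} and take expectations. With theta_0 = psi_0 = 1 and psi_j the MA(infinity) weights, this gives
  gamma(k) - sum_i phi_i gamma(k-i) = c_k,
  c_k = sigma^2 * sum_{j=k..q} theta_j psi_{j-k}   (c_k = 0 for k > q),
using gamma(-m) = gamma(m).
Pure AR (q = 0): c_0 = sigma^2 = 4, c_k = 0 for k >= 1.
Equations for k = 0 and k = 1 (AR order 1):
  gamma(0) = phi_1 gamma(1) + c_0
  gamma(1) = phi_1 gamma(0) + c_1
Substituting the second into the first: gamma(0) (1 - phi_1^2) = c_0 + phi_1 c_1, so
  gamma(0) = c_0 / (1 - phi_1^2) = 4 / (1 - (-0.867)^2) = 4 / 0.248311 = 16.108831.
  gamma(1) = phi_1 gamma(0) = (-0.867)(16.108831) = -13.966357.
Therefore gamma(1) = -13.9664 (to 4 decimal places).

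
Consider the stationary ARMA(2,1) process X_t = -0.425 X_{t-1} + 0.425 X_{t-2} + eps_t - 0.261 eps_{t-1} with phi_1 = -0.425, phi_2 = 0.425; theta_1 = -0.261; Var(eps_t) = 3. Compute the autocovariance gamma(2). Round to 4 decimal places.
\gamma(2) = 9.2514

Multiply the model equation by X_{t-k} and take expectations. With theta_0 = psi_0 = 1 and psi_j the MA(infinity) weights, this gives
  gamma(k) - sum_i phi_i gamma(k-i) = c_k,
  c_k = sigma^2 * sum_{j=k..q} theta_j psi_{j-k}   (c_k = 0 for k > q),
using gamma(-m) = gamma(m).
psi-weights needed (psi_j = theta_j + sum_i phi_i psi_{j-i}):
  psi_1 = theta_1 + phi_1 = -0.261 + (-0.425) = -0.686
Right-hand sides:
  c_0 = sigma^2 (1 + theta_1 psi_1) = 3 * (1 + (-0.261)(-0.686)) = 3 * 1.179046 = 3.537138
  c_1 = sigma^2 theta_1 = 3 * (-0.261) = -0.783
  c_2 = 0
Equations for k = 0, 1, 2 (AR order 2, c_2 = 0):
  (E0) gamma(0) = phi_1 gamma(1) + phi_2 gamma(2) + c_0
  (E1) gamma(1) = phi_1 gamma(0) + phi_2 gamma(1) + c_1
  (E2) gamma(2) = phi_1 gamma(1) + phi_2 gamma(0)
From (E1): gamma(1) = A gamma(0) + B with
  A = phi_1 / (1 - phi_2) = -0.425 / 0.575 = -0.73913,   B = c_1 / (1 - phi_2) = -0.783 / 0.575 = -1.361739.
Insert (E2) into (E0): gamma(0) (1 - phi_2^2) = phi_1 (1 + phi_2) gamma(1) + c_0.
  phi_1 (1 + phi_2) = (-0.425)(1.425) = -0.605625,   1 - phi_2^2 = 0.819375.
Replace gamma(1) by A gamma(0) + B and collect gamma(0):
  gamma(0) [0.819375 - (-0.605625)(-0.73913)] = (-0.605625)(-1.361739) + 3.537138
  gamma(0) * 0.371739 = 4.361841
  gamma(0) = 4.361841 / 0.371739 = 11.733608.
  gamma(1) = A gamma(0) + B = (-0.73913)(11.733608) + (-1.361739) = -10.034406.
  gamma(2) = phi_1 gamma(1) + phi_2 gamma(0) = (-0.425)(-10.034406) + (0.425)(11.733608) = 9.251406.
Therefore gamma(2) = 9.2514 (to 4 decimal places).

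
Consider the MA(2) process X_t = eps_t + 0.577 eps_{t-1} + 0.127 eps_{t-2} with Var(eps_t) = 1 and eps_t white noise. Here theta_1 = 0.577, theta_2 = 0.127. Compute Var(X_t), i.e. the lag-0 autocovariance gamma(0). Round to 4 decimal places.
\gamma(0) = 1.3491

For an MA(q) process X_t = eps_t + sum_i theta_i eps_{t-i} with
Var(eps_t) = sigma^2, the variance is
  gamma(0) = sigma^2 * (1 + sum_i theta_i^2).
  sum_i theta_i^2 = (0.577)^2 + (0.127)^2 = 0.332929 + 0.016129 = 0.349058.
  gamma(0) = 1 * (1 + 0.349058) = 1 * 1.349058 = 1.349058, which rounds to 1.3491.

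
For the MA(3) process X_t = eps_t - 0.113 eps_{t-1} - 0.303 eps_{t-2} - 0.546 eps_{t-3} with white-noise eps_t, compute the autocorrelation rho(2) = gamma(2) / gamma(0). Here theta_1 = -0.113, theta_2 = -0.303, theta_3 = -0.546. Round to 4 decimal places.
\rho(2) = -0.1720

For an MA(q) process with theta_0 = 1, the autocovariance is
  gamma(k) = sigma^2 * sum_{i=0..q-k} theta_i * theta_{i+k},
and rho(k) = gamma(k) / gamma(0). Sigma^2 cancels.
  numerator   = (1)*(-0.303) + (-0.113)*(-0.546) = -0.241302.
  denominator = (1)^2 + (-0.113)^2 + (-0.303)^2 + (-0.546)^2 = 1.402694.
  rho(2) = -0.241302 / 1.402694 = -0.1720.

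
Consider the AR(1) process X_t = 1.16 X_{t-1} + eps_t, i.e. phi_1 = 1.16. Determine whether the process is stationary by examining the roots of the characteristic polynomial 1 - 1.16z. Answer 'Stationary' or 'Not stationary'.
\text{Not stationary}

The AR(p) characteristic polynomial is P(z) = 1 - 1.16z.
Stationarity requires all roots to lie outside the unit circle, i.e. |z| > 1 for every root.
This is linear in z: 1 + (-1.16) z = 0  =>  z = -1/(-1.16) = 0.862069,  |z| = 0.862069.
Moduli of all roots: 0.8621.
All moduli strictly greater than 1? No.
Verdict: Not stationary.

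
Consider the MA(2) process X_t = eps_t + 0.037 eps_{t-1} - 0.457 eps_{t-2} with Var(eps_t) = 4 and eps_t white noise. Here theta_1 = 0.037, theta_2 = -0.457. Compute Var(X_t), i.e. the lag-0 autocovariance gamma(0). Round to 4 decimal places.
\gamma(0) = 4.8409

For an MA(q) process X_t = eps_t + sum_i theta_i eps_{t-i} with
Var(eps_t) = sigma^2, the variance is
  gamma(0) = sigma^2 * (1 + sum_i theta_i^2).
  sum_i theta_i^2 = (0.037)^2 + (-0.457)^2 = 0.001369 + 0.208849 = 0.210218.
  gamma(0) = 4 * (1 + 0.210218) = 4 * 1.210218 = 4.840872, which rounds to 4.8409.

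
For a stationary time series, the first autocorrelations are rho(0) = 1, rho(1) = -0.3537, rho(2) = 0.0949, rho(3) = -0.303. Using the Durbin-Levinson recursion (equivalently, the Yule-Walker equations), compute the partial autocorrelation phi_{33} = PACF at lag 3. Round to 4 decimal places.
\phi_{33} = -0.3210

The PACF at lag k is phi_{kk}, the last component of the solution
to the Yule-Walker system G_k phi = r_k where
  (G_k)_{ij} = rho(|i - j|), (r_k)_i = rho(i), i,j = 1..k.
Equivalently, Durbin-Levinson gives phi_{kk} iteratively:
  phi_{11} = rho(1)
  phi_{kk} = [rho(k) - sum_{j=1..k-1} phi_{k-1,j} rho(k-j)]
            / [1 - sum_{j=1..k-1} phi_{k-1,j} rho(j)],
  phi_{k,j} = phi_{k-1,j} - phi_{kk} phi_{k-1,k-j},  j = 1..k-1.
Step k = 1:
  phi_11 = rho(1) = -0.3537.
Step k = 2:
  phi_22 = [rho(2) - phi_11 rho(1)] / [1 - phi_11 rho(1)] = [0.0949 - (-0.3537)(-0.3537)] / [1 - (-0.3537)(-0.3537)]
         = -0.03020369 / 0.87489631 = -0.034523.
  Update: phi_21 = phi_11 - phi_22 phi_11 = -0.3537 - (-0.034523)(-0.3537) = -0.365911.
Step k = 3:
  phi_33 = [rho(3) - phi_21 rho(2) - phi_22 rho(1)] / [1 - phi_21 rho(1) - phi_22 rho(2)]
    numerator   = -0.303 - (-0.365911)(0.0949) - (-0.034523)(-0.3537) = -0.28048572
    denominator = 1 - (-0.365911)(-0.3537) - (-0.034523)(0.0949) = 0.8738536
  phi_33 = -0.28048572 / 0.8738536 = -0.321.
Therefore phi_{33} = -0.3210.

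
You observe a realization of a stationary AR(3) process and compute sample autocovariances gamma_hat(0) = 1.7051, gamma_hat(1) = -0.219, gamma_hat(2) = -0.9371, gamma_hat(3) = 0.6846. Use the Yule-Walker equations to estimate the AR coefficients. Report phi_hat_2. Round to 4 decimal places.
\hat\phi_{2} = -0.5090

The Yule-Walker equations for an AR(p) process read, in matrix form,
  Gamma_p phi = r_p,   with   (Gamma_p)_{ij} = gamma(|i - j|),
                       (r_p)_i = gamma(i),   i,j = 1..p.
Substitute the sample gammas (Toeplitz matrix and right-hand side of size 3):
  Gamma_p = [[1.7051, -0.219, -0.9371], [-0.219, 1.7051, -0.219], [-0.9371, -0.219, 1.7051]]
  r_p     = [-0.219, -0.9371, 0.6846]
Written out (R1..R3):
  (R1) 1.7051 phi_1 - 0.219 phi_2 - 0.9371 phi_3 = -0.219
  (R2) -0.219 phi_1 + 1.7051 phi_2 - 0.219 phi_3 = -0.9371
  (R3) -0.9371 phi_1 - 0.219 phi_2 + 1.7051 phi_3 = 0.6846
Gaussian elimination:
  R2 <- R2 - (-0.219/1.7051) R1 = R2 - (-0.128438) R1:  1.676972 phi_2 - 0.339359 phi_3 = -0.965228
  R3 <- R3 - (-0.9371/1.7051) R1 = R3 - (-0.549587) R1:  -0.339359 phi_2 + 1.190082 phi_3 = 0.564241
  R3 <- R3 - (-0.339359/1.676972) R2 = R3 - (-0.202364) R2:  1.121408 phi_3 = 0.368913
Back-substitution:
  phi_hat_3 = 0.368913 / 1.121408 = 0.328973
  phi_hat_2 = (-0.965228 - (-0.339359)(0.328973)) / 1.676972 = -0.509005
  phi_hat_1 = (-0.219 - (-0.219)(-0.509005) - (-0.9371)(0.328973)) / 1.7051 = -0.013015
So phi_hat = [-0.0130, -0.5090, 0.3290].
Therefore phi_hat_2 = -0.5090.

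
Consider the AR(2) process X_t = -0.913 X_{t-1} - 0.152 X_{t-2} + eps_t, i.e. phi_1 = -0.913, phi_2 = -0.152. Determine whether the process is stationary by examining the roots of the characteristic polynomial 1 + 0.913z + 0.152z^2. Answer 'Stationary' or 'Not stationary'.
\text{Stationary}

The AR(p) characteristic polynomial is P(z) = 1 + 0.913z + 0.152z^2.
Stationarity requires all roots to lie outside the unit circle, i.e. |z| > 1 for every root.
Set 1 + (0.913) z + (0.152) z^2 = 0, i.e. a z^2 + b z + c = 0 with a = 0.152, b = 0.913, c = 1.
Discriminant D = b^2 - 4ac = (0.913)^2 - 4*(0.152)*1 = 0.833569 - (0.608) = 0.225569.
D >= 0, so the roots are real: z = (-b +/- sqrt(D)) / (2a) = (-0.913 +/- 0.474941) / (0.304).
  z_1 = (-0.913 + 0.474941) / (0.304) = -1.441,   |z_1| = 1.441.
  z_2 = (-0.913 - 0.474941) / (0.304) = -4.5656,   |z_2| = 4.5656.
Moduli of all roots: 1.4410, 4.5656.
All moduli strictly greater than 1? Yes.
Verdict: Stationary.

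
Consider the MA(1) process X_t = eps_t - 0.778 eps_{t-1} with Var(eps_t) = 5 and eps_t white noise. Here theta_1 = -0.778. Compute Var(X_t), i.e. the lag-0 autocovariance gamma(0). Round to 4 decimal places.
\gamma(0) = 8.0264

For an MA(q) process X_t = eps_t + sum_i theta_i eps_{t-i} with
Var(eps_t) = sigma^2, the variance is
  gamma(0) = sigma^2 * (1 + sum_i theta_i^2).
  sum_i theta_i^2 = (-0.778)^2 = 0.605284.
  gamma(0) = 5 * (1 + 0.605284) = 5 * 1.605284 = 8.02642, which rounds to 8.0264.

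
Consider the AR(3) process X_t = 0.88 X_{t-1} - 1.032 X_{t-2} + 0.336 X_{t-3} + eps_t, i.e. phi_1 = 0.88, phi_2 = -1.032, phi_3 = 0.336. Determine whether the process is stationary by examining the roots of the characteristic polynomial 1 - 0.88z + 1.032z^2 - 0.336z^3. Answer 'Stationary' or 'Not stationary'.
\text{Stationary}

The AR(p) characteristic polynomial is P(z) = 1 - 0.88z + 1.032z^2 - 0.336z^3.
Stationarity requires all roots to lie outside the unit circle, i.e. |z| > 1 for every root.
Degree 3: look for a simple real root z0 first, then factor out (1 - z/z0) and solve the remaining quadratic.
Testing z0 = 2.5: P(2.5) = 1 + (-0.88)(2.5) + (1.032)(2.5)^2 + (-0.336)(2.5)^3
  = 1 + (-2.2) + (6.45) + (-5.25) = 0.  So z_0 = 2.5 is a root, |z_0| = 2.5.
Divide out the factor (1 - 0.4 z) = (1 - z/z0) (since 1/z0 = 0.4):
  P(z) = (1 - 0.4 z)(1 + (-0.48) z + (0.84) z^2)
  [check: z-coef -0.48 - (0.4) = -0.88; z^2-coef 0.84 - (0.4)(-0.48) = 1.032; z^3-coef -(0.4)(0.84) = -0.336.]
Remaining roots from the quadratic factor 1 + (-0.48) z + (0.84) z^2:
  Set 1 + (-0.48) z + (0.84) z^2 = 0, i.e. a z^2 + b z + c = 0 with a = 0.84, b = -0.48, c = 1.
  Discriminant D = b^2 - 4ac = (-0.48)^2 - 4*(0.84)*1 = 0.2304 - (3.36) = -3.1296.
  D < 0, so the roots are the complex-conjugate pair z = (-b +/- i sqrt(-D)) / (2a) = 0.2857 +/- 1.053i.
  For a conjugate pair |z|^2 = z * conj(z) = (product of roots) = c/a = 1/(0.84) = 1.190476, so |z| = sqrt(1.190476) = 1.0911 for both roots.
Moduli of all roots: 2.5000, 1.0911, 1.0911.
All moduli strictly greater than 1? Yes.
Verdict: Stationary.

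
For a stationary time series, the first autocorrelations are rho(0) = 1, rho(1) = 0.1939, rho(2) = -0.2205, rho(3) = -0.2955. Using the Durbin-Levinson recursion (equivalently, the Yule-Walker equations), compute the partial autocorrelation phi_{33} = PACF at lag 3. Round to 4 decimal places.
\phi_{33} = -0.2119

The PACF at lag k is phi_{kk}, the last component of the solution
to the Yule-Walker system G_k phi = r_k where
  (G_k)_{ij} = rho(|i - j|), (r_k)_i = rho(i), i,j = 1..k.
Equivalently, Durbin-Levinson gives phi_{kk} iteratively:
  phi_{11} = rho(1)
  phi_{kk} = [rho(k) - sum_{j=1..k-1} phi_{k-1,j} rho(k-j)]
            / [1 - sum_{j=1..k-1} phi_{k-1,j} rho(j)],
  phi_{k,j} = phi_{k-1,j} - phi_{kk} phi_{k-1,k-j},  j = 1..k-1.
Step k = 1:
  phi_11 = rho(1) = 0.1939.
Step k = 2:
  phi_22 = [rho(2) - phi_11 rho(1)] / [1 - phi_11 rho(1)] = [-0.2205 - (0.1939)(0.1939)] / [1 - (0.1939)(0.1939)]
         = -0.25809721 / 0.96240279 = -0.26818.
  Update: phi_21 = phi_11 - phi_22 phi_11 = 0.1939 - (-0.26818)(0.1939) = 0.2459.
Step k = 3:
  phi_33 = [rho(3) - phi_21 rho(2) - phi_22 rho(1)] / [1 - phi_21 rho(1) - phi_22 rho(2)]
    numerator   = -0.2955 - (0.2459)(-0.2205) - (-0.26818)(0.1939) = -0.18927892
    denominator = 1 - (0.2459)(0.1939) - (-0.26818)(-0.2205) = 0.89318627
  phi_33 = -0.18927892 / 0.89318627 = -0.2119.
Therefore phi_{33} = -0.2119.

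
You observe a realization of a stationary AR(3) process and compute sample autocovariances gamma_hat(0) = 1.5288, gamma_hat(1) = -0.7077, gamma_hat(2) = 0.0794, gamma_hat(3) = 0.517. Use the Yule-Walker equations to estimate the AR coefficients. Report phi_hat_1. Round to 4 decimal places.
\hat\phi_{1} = -0.4840

The Yule-Walker equations for an AR(p) process read, in matrix form,
  Gamma_p phi = r_p,   with   (Gamma_p)_{ij} = gamma(|i - j|),
                       (r_p)_i = gamma(i),   i,j = 1..p.
Substitute the sample gammas (Toeplitz matrix and right-hand side of size 3):
  Gamma_p = [[1.5288, -0.7077, 0.0794], [-0.7077, 1.5288, -0.7077], [0.0794, -0.7077, 1.5288]]
  r_p     = [-0.7077, 0.0794, 0.517]
Written out (R1..R3):
  (R1) 1.5288 phi_1 - 0.7077 phi_2 + 0.0794 phi_3 = -0.7077
  (R2) -0.7077 phi_1 + 1.5288 phi_2 - 0.7077 phi_3 = 0.0794
  (R3) 0.0794 phi_1 - 0.7077 phi_2 + 1.5288 phi_3 = 0.517
Gaussian elimination:
  R2 <- R2 - (-0.7077/1.5288) R1 = R2 - (-0.462912) R1:  1.201197 phi_2 - 0.670945 phi_3 = -0.248203
  R3 <- R3 - (0.0794/1.5288) R1 = R3 - (0.051936) R1:  -0.670945 phi_2 + 1.524676 phi_3 = 0.553755
  R3 <- R3 - (-0.670945/1.201197) R2 = R3 - (-0.558563) R2:  1.149911 phi_3 = 0.415118
Back-substitution:
  phi_hat_3 = 0.415118 / 1.149911 = 0.361
  phi_hat_2 = (-0.248203 - (-0.670945)(0.361)) / 1.201197 = -0.004988
  phi_hat_1 = (-0.7077 - (-0.7077)(-0.004988) - (0.0794)(0.361)) / 1.5288 = -0.48397
So phi_hat = [-0.4840, -0.0050, 0.3610].
Therefore phi_hat_1 = -0.4840.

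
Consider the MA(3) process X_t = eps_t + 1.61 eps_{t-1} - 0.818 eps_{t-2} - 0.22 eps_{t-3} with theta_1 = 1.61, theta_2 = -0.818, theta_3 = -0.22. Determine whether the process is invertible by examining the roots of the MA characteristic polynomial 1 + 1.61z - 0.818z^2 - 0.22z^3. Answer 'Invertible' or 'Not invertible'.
\text{Not invertible}

The MA(q) characteristic polynomial is P(z) = 1 + 1.61z - 0.818z^2 - 0.22z^3.
Invertibility requires all roots to lie outside the unit circle, i.e. |z| > 1 for every root.
Degree 3: look for a simple real root z0 first, then factor out (1 - z/z0) and solve the remaining quadratic.
Testing z0 = -5: P(-5) = 1 + (1.61)(-5) + (-0.818)(-5)^2 + (-0.22)(-5)^3
  = 1 + (-8.05) + (-20.45) + (27.5) = 0.  So z_0 = -5 is a root, |z_0| = 5.
Divide out the factor (1 + 0.2 z) = (1 - z/z0) (since 1/z0 = -0.2):
  P(z) = (1 + 0.2 z)(1 + (1.41) z + (-1.1) z^2)
  [check: z-coef 1.41 - (-0.2) = 1.61; z^2-coef -1.1 - (-0.2)(1.41) = -0.818; z^3-coef -(-0.2)(-1.1) = -0.22.]
Remaining roots from the quadratic factor 1 + (1.41) z + (-1.1) z^2:
  Set 1 + (1.41) z + (-1.1) z^2 = 0, i.e. a z^2 + b z + c = 0 with a = -1.1, b = 1.41, c = 1.
  Discriminant D = b^2 - 4ac = (1.41)^2 - 4*(-1.1)*1 = 1.9881 - (-4.4) = 6.3881.
  D >= 0, so the roots are real: z = (-b +/- sqrt(D)) / (2a) = (-1.41 +/- 2.527469) / (-2.2).
    z_1 = (-1.41 + 2.527469) / (-2.2) = -0.5079,   |z_1| = 0.5079.
    z_2 = (-1.41 - 2.527469) / (-2.2) = 1.7898,   |z_2| = 1.7898.
Moduli of all roots: 5.0000, 0.5079, 1.7898.
All moduli strictly greater than 1? No.
Verdict: Not invertible.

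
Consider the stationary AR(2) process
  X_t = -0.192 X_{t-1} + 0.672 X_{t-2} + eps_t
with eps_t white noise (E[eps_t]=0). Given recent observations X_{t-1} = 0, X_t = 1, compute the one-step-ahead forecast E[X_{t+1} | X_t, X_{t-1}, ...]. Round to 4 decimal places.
E[X_{t+1} \mid \mathcal F_t] = -0.1920

For an AR(p) model X_t = c + sum_i phi_i X_{t-i} + eps_t, the
one-step-ahead conditional mean is
  E[X_{t+1} | X_t, ...] = c + sum_i phi_i X_{t+1-i}.
Substitute known values:
  E[X_{t+1} | ...] = (-0.192) * (1) + (0.672) * (0)
                   = -0.1920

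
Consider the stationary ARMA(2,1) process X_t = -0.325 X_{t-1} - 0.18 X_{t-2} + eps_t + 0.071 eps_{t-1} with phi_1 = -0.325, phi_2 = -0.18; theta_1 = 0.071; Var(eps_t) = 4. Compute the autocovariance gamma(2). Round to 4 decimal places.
\gamma(2) = -0.4692

Multiply the model equation by X_{t-k} and take expectations. With theta_0 = psi_0 = 1 and psi_j the MA(infinity) weights, this gives
  gamma(k) - sum_i phi_i gamma(k-i) = c_k,
  c_k = sigma^2 * sum_{j=k..q} theta_j psi_{j-k}   (c_k = 0 for k > q),
using gamma(-m) = gamma(m).
psi-weights needed (psi_j = theta_j + sum_i phi_i psi_{j-i}):
  psi_1 = theta_1 + phi_1 = 0.071 + (-0.325) = -0.254
Right-hand sides:
  c_0 = sigma^2 (1 + theta_1 psi_1) = 4 * (1 + (0.071)(-0.254)) = 4 * 0.981966 = 3.927864
  c_1 = sigma^2 theta_1 = 4 * (0.071) = 0.284
  c_2 = 0
Equations for k = 0, 1, 2 (AR order 2, c_2 = 0):
  (E0) gamma(0) = phi_1 gamma(1) + phi_2 gamma(2) + c_0
  (E1) gamma(1) = phi_1 gamma(0) + phi_2 gamma(1) + c_1
  (E2) gamma(2) = phi_1 gamma(1) + phi_2 gamma(0)
From (E1): gamma(1) = A gamma(0) + B with
  A = phi_1 / (1 - phi_2) = -0.325 / 1.18 = -0.275424,   B = c_1 / (1 - phi_2) = 0.284 / 1.18 = 0.240678.
Insert (E2) into (E0): gamma(0) (1 - phi_2^2) = phi_1 (1 + phi_2) gamma(1) + c_0.
  phi_1 (1 + phi_2) = (-0.325)(0.82) = -0.2665,   1 - phi_2^2 = 0.9676.
Replace gamma(1) by A gamma(0) + B and collect gamma(0):
  gamma(0) [0.9676 - (-0.2665)(-0.275424)] = (-0.2665)(0.240678) + 3.927864
  gamma(0) * 0.8942 = 3.863723
  gamma(0) = 3.863723 / 0.8942 = 4.320874.
  gamma(1) = A gamma(0) + B = (-0.275424)(4.320874) + (0.240678) = -0.949393.
  gamma(2) = phi_1 gamma(1) + phi_2 gamma(0) = (-0.325)(-0.949393) + (-0.18)(4.320874) = -0.469204.
Therefore gamma(2) = -0.4692 (to 4 decimal places).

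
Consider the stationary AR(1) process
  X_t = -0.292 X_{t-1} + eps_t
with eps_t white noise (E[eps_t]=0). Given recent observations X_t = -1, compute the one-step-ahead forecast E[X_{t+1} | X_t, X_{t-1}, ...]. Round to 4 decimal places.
E[X_{t+1} \mid \mathcal F_t] = 0.2920

For an AR(p) model X_t = c + sum_i phi_i X_{t-i} + eps_t, the
one-step-ahead conditional mean is
  E[X_{t+1} | X_t, ...] = c + sum_i phi_i X_{t+1-i}.
Substitute known values:
  E[X_{t+1} | ...] = (-0.292) * (-1)
                   = 0.2920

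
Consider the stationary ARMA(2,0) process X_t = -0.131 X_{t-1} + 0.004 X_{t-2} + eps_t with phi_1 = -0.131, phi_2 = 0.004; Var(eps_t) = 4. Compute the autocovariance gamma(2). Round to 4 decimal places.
\gamma(2) = 0.0864

Multiply the model equation by X_{t-k} and take expectations. With theta_0 = psi_0 = 1 and psi_j the MA(infinity) weights, this gives
  gamma(k) - sum_i phi_i gamma(k-i) = c_k,
  c_k = sigma^2 * sum_{j=k..q} theta_j psi_{j-k}   (c_k = 0 for k > q),
using gamma(-m) = gamma(m).
Pure AR (q = 0): c_0 = sigma^2 = 4, c_k = 0 for k >= 1.
Equations for k = 0, 1, 2 (AR order 2, c_2 = 0):
  (E0) gamma(0) = phi_1 gamma(1) + phi_2 gamma(2) + c_0
  (E1) gamma(1) = phi_1 gamma(0) + phi_2 gamma(1) + c_1
  (E2) gamma(2) = phi_1 gamma(1) + phi_2 gamma(0)
From (E1): gamma(1) = A gamma(0) + B with
  A = phi_1 / (1 - phi_2) = -0.131 / 0.996 = -0.131526,   B = c_1 / (1 - phi_2) = 0 / 0.996 = 0.
Insert (E2) into (E0): gamma(0) (1 - phi_2^2) = phi_1 (1 + phi_2) gamma(1) + c_0.
  phi_1 (1 + phi_2) = (-0.131)(1.004) = -0.131524,   1 - phi_2^2 = 0.999984.
Replace gamma(1) by A gamma(0) + B and collect gamma(0):
  gamma(0) [0.999984 - (-0.131524)(-0.131526)] = c_0 = 4
  gamma(0) * 0.982685 = 4
  gamma(0) = 4 / 0.982685 = 4.07048.
  gamma(1) = A gamma(0) = (-0.131526)(4.07048) = -0.535374.
  gamma(2) = phi_1 gamma(1) + phi_2 gamma(0) = (-0.131)(-0.535374) + (0.004)(4.07048) = 0.086416.
Therefore gamma(2) = 0.0864 (to 4 decimal places).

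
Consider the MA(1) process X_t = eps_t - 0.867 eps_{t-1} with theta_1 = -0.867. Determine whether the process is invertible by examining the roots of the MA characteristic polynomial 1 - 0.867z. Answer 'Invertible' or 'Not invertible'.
\text{Invertible}

The MA(q) characteristic polynomial is P(z) = 1 - 0.867z.
Invertibility requires all roots to lie outside the unit circle, i.e. |z| > 1 for every root.
This is linear in z: 1 + (-0.867) z = 0  =>  z = -1/(-0.867) = 1.153403,  |z| = 1.153403.
Moduli of all roots: 1.1534.
All moduli strictly greater than 1? Yes.
Verdict: Invertible.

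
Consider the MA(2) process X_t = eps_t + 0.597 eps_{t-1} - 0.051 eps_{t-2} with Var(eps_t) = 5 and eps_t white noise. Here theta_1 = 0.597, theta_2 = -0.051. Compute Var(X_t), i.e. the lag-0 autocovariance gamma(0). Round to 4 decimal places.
\gamma(0) = 6.7951

For an MA(q) process X_t = eps_t + sum_i theta_i eps_{t-i} with
Var(eps_t) = sigma^2, the variance is
  gamma(0) = sigma^2 * (1 + sum_i theta_i^2).
  sum_i theta_i^2 = (0.597)^2 + (-0.051)^2 = 0.356409 + 0.002601 = 0.35901.
  gamma(0) = 5 * (1 + 0.35901) = 5 * 1.35901 = 6.79505, which rounds to 6.7951.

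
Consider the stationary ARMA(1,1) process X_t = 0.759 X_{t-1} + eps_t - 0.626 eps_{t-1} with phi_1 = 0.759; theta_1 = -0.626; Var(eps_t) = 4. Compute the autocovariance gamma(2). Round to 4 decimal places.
\gamma(2) = 0.4999

Multiply the model equation by X_{t-k} and take expectations. With theta_0 = psi_0 = 1 and psi_j the MA(infinity) weights, this gives
  gamma(k) - sum_i phi_i gamma(k-i) = c_k,
  c_k = sigma^2 * sum_{j=k..q} theta_j psi_{j-k}   (c_k = 0 for k > q),
using gamma(-m) = gamma(m).
psi-weights needed (psi_j = theta_j + sum_i phi_i psi_{j-i}):
  psi_1 = theta_1 + phi_1 = -0.626 + (0.759) = 0.133
Right-hand sides:
  c_0 = sigma^2 (1 + theta_1 psi_1) = 4 * (1 + (-0.626)(0.133)) = 4 * 0.916742 = 3.666968
  c_1 = sigma^2 theta_1 = 4 * (-0.626) = -2.504
  c_2 = 0
Equations for k = 0 and k = 1 (AR order 1):
  gamma(0) = phi_1 gamma(1) + c_0
  gamma(1) = phi_1 gamma(0) + c_1
Substituting the second into the first: gamma(0) (1 - phi_1^2) = c_0 + phi_1 c_1, so
  gamma(0) = (c_0 + phi_1 c_1) / (1 - phi_1^2) = (3.666968 + (0.759)(-2.504)) / (1 - (0.759)^2) = 1.766432 / 0.423919 = 4.166909.
  gamma(1) = phi_1 gamma(0) + c_1 = (0.759)(4.166909) + (-2.504) = 0.658684.
For k = 2 (> q): gamma(2) = phi_1 gamma(1) = (0.759)(0.658684) = 0.499941.
Therefore gamma(2) = 0.4999 (to 4 decimal places).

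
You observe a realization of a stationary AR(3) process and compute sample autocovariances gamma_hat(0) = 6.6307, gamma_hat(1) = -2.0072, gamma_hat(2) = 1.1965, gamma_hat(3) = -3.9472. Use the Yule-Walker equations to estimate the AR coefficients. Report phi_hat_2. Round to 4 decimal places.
\hat\phi_{2} = -0.0590

The Yule-Walker equations for an AR(p) process read, in matrix form,
  Gamma_p phi = r_p,   with   (Gamma_p)_{ij} = gamma(|i - j|),
                       (r_p)_i = gamma(i),   i,j = 1..p.
Substitute the sample gammas (Toeplitz matrix and right-hand side of size 3):
  Gamma_p = [[6.6307, -2.0072, 1.1965], [-2.0072, 6.6307, -2.0072], [1.1965, -2.0072, 6.6307]]
  r_p     = [-2.0072, 1.1965, -3.9472]
Written out (R1..R3):
  (R1) 6.6307 phi_1 - 2.0072 phi_2 + 1.1965 phi_3 = -2.0072
  (R2) -2.0072 phi_1 + 6.6307 phi_2 - 2.0072 phi_3 = 1.1965
  (R3) 1.1965 phi_1 - 2.0072 phi_2 + 6.6307 phi_3 = -3.9472
Gaussian elimination:
  R2 <- R2 - (-2.0072/6.6307) R1 = R2 - (-0.302713) R1:  6.023094 phi_2 - 1.645004 phi_3 = 0.588894
  R3 <- R3 - (1.1965/6.6307) R1 = R3 - (0.180449) R1:  -1.645004 phi_2 + 6.414793 phi_3 = -3.585004
  R3 <- R3 - (-1.645004/6.023094) R2 = R3 - (-0.273116) R2:  5.965516 phi_3 = -3.424167
Back-substitution:
  phi_hat_3 = -3.424167 / 5.965516 = -0.573993
  phi_hat_2 = (0.588894 - (-1.645004)(-0.573993)) / 6.023094 = -0.058994
  phi_hat_1 = (-2.0072 - (-2.0072)(-0.058994) - (1.1965)(-0.573993)) / 6.6307 = -0.216995
So phi_hat = [-0.2170, -0.0590, -0.5740].
Therefore phi_hat_2 = -0.0590.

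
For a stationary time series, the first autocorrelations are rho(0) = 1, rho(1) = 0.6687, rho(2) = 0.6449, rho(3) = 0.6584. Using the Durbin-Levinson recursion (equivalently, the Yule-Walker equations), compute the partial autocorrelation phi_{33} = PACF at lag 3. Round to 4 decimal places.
\phi_{33} = 0.2950

The PACF at lag k is phi_{kk}, the last component of the solution
to the Yule-Walker system G_k phi = r_k where
  (G_k)_{ij} = rho(|i - j|), (r_k)_i = rho(i), i,j = 1..k.
Equivalently, Durbin-Levinson gives phi_{kk} iteratively:
  phi_{11} = rho(1)
  phi_{kk} = [rho(k) - sum_{j=1..k-1} phi_{k-1,j} rho(k-j)]
            / [1 - sum_{j=1..k-1} phi_{k-1,j} rho(j)],
  phi_{k,j} = phi_{k-1,j} - phi_{kk} phi_{k-1,k-j},  j = 1..k-1.
Step k = 1:
  phi_11 = rho(1) = 0.6687.
Step k = 2:
  phi_22 = [rho(2) - phi_11 rho(1)] / [1 - phi_11 rho(1)] = [0.6449 - (0.6687)(0.6687)] / [1 - (0.6687)(0.6687)]
         = 0.19774031 / 0.55284031 = 0.357681.
  Update: phi_21 = phi_11 - phi_22 phi_11 = 0.6687 - (0.357681)(0.6687) = 0.429519.
Step k = 3:
  phi_33 = [rho(3) - phi_21 rho(2) - phi_22 rho(1)] / [1 - phi_21 rho(1) - phi_22 rho(2)]
    numerator   = 0.6584 - (0.429519)(0.6449) - (0.357681)(0.6687) = 0.14222217
    denominator = 1 - (0.429519)(0.6687) - (0.357681)(0.6449) = 0.48211242
  phi_33 = 0.14222217 / 0.48211242 = 0.295.
Therefore phi_{33} = 0.2950.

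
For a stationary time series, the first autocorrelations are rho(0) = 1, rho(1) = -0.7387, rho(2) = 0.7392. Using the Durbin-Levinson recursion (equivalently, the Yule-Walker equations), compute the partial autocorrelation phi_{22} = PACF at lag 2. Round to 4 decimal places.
\phi_{22} = 0.4260

The PACF at lag k is phi_{kk}, the last component of the solution
to the Yule-Walker system G_k phi = r_k where
  (G_k)_{ij} = rho(|i - j|), (r_k)_i = rho(i), i,j = 1..k.
Equivalently, Durbin-Levinson gives phi_{kk} iteratively:
  phi_{11} = rho(1)
  phi_{kk} = [rho(k) - sum_{j=1..k-1} phi_{k-1,j} rho(k-j)]
            / [1 - sum_{j=1..k-1} phi_{k-1,j} rho(j)],
  phi_{k,j} = phi_{k-1,j} - phi_{kk} phi_{k-1,k-j},  j = 1..k-1.
Step k = 1:
  phi_11 = rho(1) = -0.7387.
Step k = 2:
  phi_22 = [rho(2) - phi_11 rho(1)] / [1 - phi_11 rho(1)] = [0.7392 - (-0.7387)(-0.7387)] / [1 - (-0.7387)(-0.7387)]
         = 0.19352231 / 0.45432231 = 0.426.
Therefore phi_{22} = 0.4260.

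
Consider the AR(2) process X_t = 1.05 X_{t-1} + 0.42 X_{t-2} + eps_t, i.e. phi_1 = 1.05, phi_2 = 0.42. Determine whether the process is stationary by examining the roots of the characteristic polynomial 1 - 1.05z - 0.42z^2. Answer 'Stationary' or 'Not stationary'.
\text{Not stationary}

The AR(p) characteristic polynomial is P(z) = 1 - 1.05z - 0.42z^2.
Stationarity requires all roots to lie outside the unit circle, i.e. |z| > 1 for every root.
Set 1 + (-1.05) z + (-0.42) z^2 = 0, i.e. a z^2 + b z + c = 0 with a = -0.42, b = -1.05, c = 1.
Discriminant D = b^2 - 4ac = (-1.05)^2 - 4*(-0.42)*1 = 1.1025 - (-1.68) = 2.7825.
D >= 0, so the roots are real: z = (-b +/- sqrt(D)) / (2a) = (1.05 +/- 1.668083) / (-0.84).
  z_1 = (1.05 + 1.668083) / (-0.84) = -3.2358,   |z_1| = 3.2358.
  z_2 = (1.05 - 1.668083) / (-0.84) = 0.7358,   |z_2| = 0.7358.
Moduli of all roots: 3.2358, 0.7358.
All moduli strictly greater than 1? No.
Verdict: Not stationary.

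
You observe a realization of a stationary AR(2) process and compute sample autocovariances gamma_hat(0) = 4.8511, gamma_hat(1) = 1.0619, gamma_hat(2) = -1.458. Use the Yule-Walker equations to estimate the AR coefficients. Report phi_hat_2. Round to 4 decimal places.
\hat\phi_{2} = -0.3660

The Yule-Walker equations for an AR(p) process read, in matrix form,
  Gamma_p phi = r_p,   with   (Gamma_p)_{ij} = gamma(|i - j|),
                       (r_p)_i = gamma(i),   i,j = 1..p.
Substitute the sample gammas (Toeplitz matrix and right-hand side of size 2):
  Gamma_p = [[4.8511, 1.0619], [1.0619, 4.8511]]
  r_p     = [1.0619, -1.458]
Written out:
  4.8511 phi_1 + 1.0619 phi_2 = 1.0619
  1.0619 phi_1 + 4.8511 phi_2 = -1.458
Solve by Cramer's rule:
  det = gamma(0)^2 - gamma(1)^2 = (4.8511)^2 - (1.0619)^2 = 23.53317121 - 1.12763161 = 22.4055396
  phi_hat_1 = [gamma(1) gamma(0) - gamma(1) gamma(2)] / det = [(1.0619)(4.8511) - (1.0619)(-1.458)] / 22.4055396 = 6.69963329 / 22.4055396 = 0.299
  phi_hat_2 = [gamma(0) gamma(2) - gamma(1)^2] / det = [(4.8511)(-1.458) - (1.0619)^2] / 22.4055396 = -8.20053541 / 22.4055396 = -0.366
So phi_hat = [0.2990, -0.3660].
Therefore phi_hat_2 = -0.3660.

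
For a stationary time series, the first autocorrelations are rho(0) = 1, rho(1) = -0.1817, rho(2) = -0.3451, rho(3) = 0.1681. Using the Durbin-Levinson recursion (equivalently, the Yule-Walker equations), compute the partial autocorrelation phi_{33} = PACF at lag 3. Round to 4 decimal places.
\phi_{33} = 0.0120

The PACF at lag k is phi_{kk}, the last component of the solution
to the Yule-Walker system G_k phi = r_k where
  (G_k)_{ij} = rho(|i - j|), (r_k)_i = rho(i), i,j = 1..k.
Equivalently, Durbin-Levinson gives phi_{kk} iteratively:
  phi_{11} = rho(1)
  phi_{kk} = [rho(k) - sum_{j=1..k-1} phi_{k-1,j} rho(k-j)]
            / [1 - sum_{j=1..k-1} phi_{k-1,j} rho(j)],
  phi_{k,j} = phi_{k-1,j} - phi_{kk} phi_{k-1,k-j},  j = 1..k-1.
Step k = 1:
  phi_11 = rho(1) = -0.1817.
Step k = 2:
  phi_22 = [rho(2) - phi_11 rho(1)] / [1 - phi_11 rho(1)] = [-0.3451 - (-0.1817)(-0.1817)] / [1 - (-0.1817)(-0.1817)]
         = -0.37811489 / 0.96698511 = -0.391025.
  Update: phi_21 = phi_11 - phi_22 phi_11 = -0.1817 - (-0.391025)(-0.1817) = -0.252749.
Step k = 3:
  phi_33 = [rho(3) - phi_21 rho(2) - phi_22 rho(1)] / [1 - phi_21 rho(1) - phi_22 rho(2)]
    numerator   = 0.1681 - (-0.252749)(-0.3451) - (-0.391025)(-0.1817) = 0.00982711
    denominator = 1 - (-0.252749)(-0.1817) - (-0.391025)(-0.3451) = 0.81913292
  phi_33 = 0.00982711 / 0.81913292 = 0.012.
Therefore phi_{33} = 0.0120.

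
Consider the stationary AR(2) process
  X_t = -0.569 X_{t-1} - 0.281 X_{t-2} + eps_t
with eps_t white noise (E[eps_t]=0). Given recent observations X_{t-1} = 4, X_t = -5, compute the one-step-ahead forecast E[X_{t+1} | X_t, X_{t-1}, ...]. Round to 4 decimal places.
E[X_{t+1} \mid \mathcal F_t] = 1.7210

For an AR(p) model X_t = c + sum_i phi_i X_{t-i} + eps_t, the
one-step-ahead conditional mean is
  E[X_{t+1} | X_t, ...] = c + sum_i phi_i X_{t+1-i}.
Substitute known values:
  E[X_{t+1} | ...] = (-0.569) * (-5) + (-0.281) * (4)
                   = 1.7210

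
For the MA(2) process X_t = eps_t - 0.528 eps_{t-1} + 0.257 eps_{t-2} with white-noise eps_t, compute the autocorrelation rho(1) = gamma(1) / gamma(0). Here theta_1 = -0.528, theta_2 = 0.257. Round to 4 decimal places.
\rho(1) = -0.4935

For an MA(q) process with theta_0 = 1, the autocovariance is
  gamma(k) = sigma^2 * sum_{i=0..q-k} theta_i * theta_{i+k},
and rho(k) = gamma(k) / gamma(0). Sigma^2 cancels.
  numerator   = (1)*(-0.528) + (-0.528)*(0.257) = -0.663696.
  denominator = (1)^2 + (-0.528)^2 + (0.257)^2 = 1.344833.
  rho(1) = -0.663696 / 1.344833 = -0.4935.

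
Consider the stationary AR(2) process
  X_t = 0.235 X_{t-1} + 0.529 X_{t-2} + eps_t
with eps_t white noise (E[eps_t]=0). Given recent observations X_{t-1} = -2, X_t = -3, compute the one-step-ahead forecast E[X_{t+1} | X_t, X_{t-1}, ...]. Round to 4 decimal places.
E[X_{t+1} \mid \mathcal F_t] = -1.7630

For an AR(p) model X_t = c + sum_i phi_i X_{t-i} + eps_t, the
one-step-ahead conditional mean is
  E[X_{t+1} | X_t, ...] = c + sum_i phi_i X_{t+1-i}.
Substitute known values:
  E[X_{t+1} | ...] = (0.235) * (-3) + (0.529) * (-2)
                   = -1.7630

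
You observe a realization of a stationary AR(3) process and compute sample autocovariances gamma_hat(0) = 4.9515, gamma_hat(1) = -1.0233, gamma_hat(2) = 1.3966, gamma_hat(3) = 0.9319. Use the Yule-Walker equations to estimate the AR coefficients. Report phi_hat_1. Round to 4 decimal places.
\hat\phi_{1} = -0.2340

The Yule-Walker equations for an AR(p) process read, in matrix form,
  Gamma_p phi = r_p,   with   (Gamma_p)_{ij} = gamma(|i - j|),
                       (r_p)_i = gamma(i),   i,j = 1..p.
Substitute the sample gammas (Toeplitz matrix and right-hand side of size 3):
  Gamma_p = [[4.9515, -1.0233, 1.3966], [-1.0233, 4.9515, -1.0233], [1.3966, -1.0233, 4.9515]]
  r_p     = [-1.0233, 1.3966, 0.9319]
Written out (R1..R3):
  (R1) 4.9515 phi_1 - 1.0233 phi_2 + 1.3966 phi_3 = -1.0233
  (R2) -1.0233 phi_1 + 4.9515 phi_2 - 1.0233 phi_3 = 1.3966
  (R3) 1.3966 phi_1 - 1.0233 phi_2 + 4.9515 phi_3 = 0.9319
Gaussian elimination:
  R2 <- R2 - (-1.0233/4.9515) R1 = R2 - (-0.206665) R1:  4.74002 phi_2 - 0.734672 phi_3 = 1.18512
  R3 <- R3 - (1.3966/4.9515) R1 = R3 - (0.282056) R1:  -0.734672 phi_2 + 4.557581 phi_3 = 1.220528
  R3 <- R3 - (-0.734672/4.74002) R2 = R3 - (-0.154993) R2:  4.443711 phi_3 = 1.404214
Back-substitution:
  phi_hat_3 = 1.404214 / 4.443711 = 0.316
  phi_hat_2 = (1.18512 - (-0.734672)(0.316)) / 4.74002 = 0.299002
  phi_hat_1 = (-1.0233 - (-1.0233)(0.299002) - (1.3966)(0.316)) / 4.9515 = -0.234001
So phi_hat = [-0.2340, 0.2990, 0.3160].
Therefore phi_hat_1 = -0.2340.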